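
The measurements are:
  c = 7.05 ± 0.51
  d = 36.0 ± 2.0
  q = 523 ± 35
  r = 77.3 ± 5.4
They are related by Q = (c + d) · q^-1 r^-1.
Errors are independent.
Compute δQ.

0.000115

Let u = c + d = 43.0. δu = √(δc² + δd²) = √(0.260 + 4.00) = 2.06, so δu/u = 0.0479.
Q is then a monomial in u, q, r:
δQ/Q = √((δu/u)² + (-1·δq/q)² + (-1·δr/r)²) = √(0.00230 + 0.00448 + 0.00488) = 0.108
Q = 0.00106, so δQ = 0.108 × 0.00106 = 0.000115.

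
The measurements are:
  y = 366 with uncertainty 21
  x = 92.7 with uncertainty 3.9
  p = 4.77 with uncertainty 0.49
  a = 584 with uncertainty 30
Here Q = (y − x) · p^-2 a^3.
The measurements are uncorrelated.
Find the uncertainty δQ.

Let u = y − x = 273. δu = √(δy² + δx²) = √(441 + 15.2) = 21.4, so δu/u = 0.0782.
Q is then a monomial in u, p, a:
δQ/Q = √((δu/u)² + (-2·δp/p)² + (3·δa/a)²) = √(0.00611 + 0.0422 + 0.0237) = 0.268
Q = 2.39e+09, so δQ = 0.268 × 2.39e+09 = 6.42e+08.

6.42e+08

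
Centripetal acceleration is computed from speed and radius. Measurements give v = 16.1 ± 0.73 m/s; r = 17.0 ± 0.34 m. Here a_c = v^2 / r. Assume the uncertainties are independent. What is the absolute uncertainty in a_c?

For a monomial a_c ∝ v^2, r^-1, fractional errors add in quadrature:
  (2·δv/v)² = (2×0.0453)² = 0.00822;  (-1·δr/r)² = (-1×0.0200)² = 0.000400
δa_c/a_c = √(0.00862) = 0.0929
a_c = 15.2 m/s^2, so δa_c = 0.0929 × 15.2 = 1.42 m/s^2.

1.42 m/s^2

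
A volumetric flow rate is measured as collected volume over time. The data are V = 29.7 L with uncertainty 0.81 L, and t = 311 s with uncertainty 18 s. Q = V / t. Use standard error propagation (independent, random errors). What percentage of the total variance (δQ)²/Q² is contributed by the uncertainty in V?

(δQ/Q)² = (1·δV/V)² + (-1·δt/t)²
  V term: (1×0.0273)² = 0.000744
  t term: (-1×0.0579)² = 0.00335
Total = 0.00409. Share from V = 0.000744/0.00409 = 0.182.

18.2%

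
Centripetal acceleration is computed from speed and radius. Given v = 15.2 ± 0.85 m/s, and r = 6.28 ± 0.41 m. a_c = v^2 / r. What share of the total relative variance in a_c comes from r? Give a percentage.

(δa_c/a_c)² = (2·δv/v)² + (-1·δr/r)²
  v term: (2×0.0559)² = 0.0125
  r term: (-1×0.0653)² = 0.00426
Total = 0.0168. Share from r = 0.00426/0.0168 = 0.254.

25.4%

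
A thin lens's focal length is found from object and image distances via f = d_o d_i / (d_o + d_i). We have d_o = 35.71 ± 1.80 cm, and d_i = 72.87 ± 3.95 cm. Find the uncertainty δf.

∂f/∂d_o = (d_i/(d_o+d_i))² = 0.450;  ∂f/∂d_i = (d_o/(d_o+d_i))² = 0.108
δf = √((∂f/∂d_o · δd_o)² + (∂f/∂d_i · δd_i)²) = √(0.657 + 0.183) = 0.916 cm

0.916 cm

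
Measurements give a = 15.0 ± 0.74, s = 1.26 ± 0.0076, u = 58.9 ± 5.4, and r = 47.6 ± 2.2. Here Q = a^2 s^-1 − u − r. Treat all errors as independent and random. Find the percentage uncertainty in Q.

Let p = a^2·s^-1 = 179. δp/p = √((2·δa/a)² + (-1·δs/s)²) = √(0.00974 + 3.64e-05) = 0.0989, so δp = 17.7.
Q = p − u − r: δQ = √(δp² + δu² + δr²) = √(312 + 29.2 + 4.84) = 18.6
Q = 72.1, so δQ/Q = 18.6/72.1 = 0.258.

25.8%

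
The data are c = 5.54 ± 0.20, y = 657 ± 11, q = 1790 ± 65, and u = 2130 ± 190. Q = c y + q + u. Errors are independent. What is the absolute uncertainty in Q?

248

Let p = c·y = 3640. δp/p = √((1·δc/c)² + (1·δy/y)²) = √(0.00130 + 0.000280) = 0.0398, so δp = 145.
Q = p + q + u: δQ = √(δp² + δq² + δu²) = √(21000 + 4220 + 36100) = 248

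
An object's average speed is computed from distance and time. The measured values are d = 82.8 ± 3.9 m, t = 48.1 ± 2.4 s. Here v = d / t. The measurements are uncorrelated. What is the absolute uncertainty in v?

0.118 m/s

Each factor contributes (exponent × relative error)² to (δv/v)²:
  (1·δd/d)² = (1×0.0471)² = 0.00222;  (-1·δt/t)² = (-1×0.0499)² = 0.00249
δv/v = √(0.00471) = 0.0686
v = 1.72 m/s, so δv = 0.0686 × 1.72 = 0.118 m/s.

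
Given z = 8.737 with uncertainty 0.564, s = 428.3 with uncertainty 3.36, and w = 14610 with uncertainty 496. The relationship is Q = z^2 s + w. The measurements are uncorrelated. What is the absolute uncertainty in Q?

Let p = z^2·s = 32690. δp/p = √((2·δz/z)² + (1·δs/s)²) = √(0.0167 + 6.15e-05) = 0.129, so δp = 4230.
Q = p + w: δQ = √(δp² + δw²) = √(1.79e+07 + 2.46e+05) = 4260

4260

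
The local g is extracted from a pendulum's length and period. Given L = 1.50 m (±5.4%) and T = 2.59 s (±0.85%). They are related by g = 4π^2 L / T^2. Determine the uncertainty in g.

0.500 m/s^2

For a monomial g ∝ L, T^-2, fractional errors add in quadrature:
  (1·δL/L)² = (1×0.0540)² = 0.00292;  (-2·δT/T)² = (-2×0.00850)² = 0.000289
δg/g = √(0.00321) = 0.0566
g = 8.83 m/s^2, so δg = 0.0566 × 8.83 = 0.500 m/s^2.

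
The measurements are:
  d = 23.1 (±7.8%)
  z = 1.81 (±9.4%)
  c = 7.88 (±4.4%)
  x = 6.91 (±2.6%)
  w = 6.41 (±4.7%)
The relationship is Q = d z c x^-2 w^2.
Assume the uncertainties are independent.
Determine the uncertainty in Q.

Relative error in a monomial: (δQ/Q)² = Σ (nᵢ · δxᵢ/xᵢ)².
  (1·δd/d)² = (1×0.0780)² = 0.00608;  (1·δz/z)² = (1×0.0940)² = 0.00884;  (1·δc/c)² = (1×0.0440)² = 0.00194;  (-2·δx/x)² = (-2×0.0260)² = 0.00270;  (2·δw/w)² = (2×0.0470)² = 0.00884
δQ/Q = √(0.0284) = 0.169
Q = 284, so δQ = 0.169 × 284 = 47.8.

47.8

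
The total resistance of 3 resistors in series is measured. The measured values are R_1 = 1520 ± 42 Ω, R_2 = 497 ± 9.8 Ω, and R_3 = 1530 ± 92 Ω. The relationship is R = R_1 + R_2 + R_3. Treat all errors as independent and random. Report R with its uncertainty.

3550 ± 102 Ω

Each term contributes (cᵢ δxᵢ)² to (δR)²:
  (δR_1)² = 1760;  (δR_2)² = 96.0;  (δR_3)² = 8460
δR = √(10300) = 102 Ω
R = 3550 Ω.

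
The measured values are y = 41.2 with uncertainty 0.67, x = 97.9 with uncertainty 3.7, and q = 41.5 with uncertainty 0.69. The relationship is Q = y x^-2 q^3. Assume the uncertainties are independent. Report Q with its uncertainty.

For a monomial Q ∝ y, x^-2, q^3, fractional errors add in quadrature:
  (1·δy/y)² = (1×0.0163)² = 0.000264;  (-2·δx/x)² = (-2×0.0378)² = 0.00571;  (3·δq/q)² = (3×0.0166)² = 0.00249
δQ/Q = √(0.00847) = 0.0920
Q = 307, so δQ = 0.0920 × 307 = 28.3.

307 ± 28.3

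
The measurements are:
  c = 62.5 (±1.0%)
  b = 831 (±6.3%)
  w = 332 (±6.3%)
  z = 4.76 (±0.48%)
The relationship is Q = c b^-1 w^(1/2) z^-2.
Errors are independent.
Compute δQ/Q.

0.0718

For a monomial Q ∝ c, b^-1, w^(1/2), z^-2, fractional errors add in quadrature:
  (1·δc/c)² = (1×0.0100)² = 0.000100;  (-1·δb/b)² = (-1×0.0630)² = 0.00397;  (½·δw/w)² = (0.5×0.0630)² = 0.000992;  (-2·δz/z)² = (-2×0.00480)² = 9.22e-05
δQ/Q = √(0.00515) = 0.0718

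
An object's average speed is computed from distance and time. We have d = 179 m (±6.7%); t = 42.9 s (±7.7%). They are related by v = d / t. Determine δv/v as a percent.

For a monomial v ∝ d, t^-1, fractional errors add in quadrature:
  (1·δd/d)² = (1×0.0670)² = 0.00449;  (-1·δt/t)² = (-1×0.0770)² = 0.00593
δv/v = √(0.0104) = 0.102

10.2%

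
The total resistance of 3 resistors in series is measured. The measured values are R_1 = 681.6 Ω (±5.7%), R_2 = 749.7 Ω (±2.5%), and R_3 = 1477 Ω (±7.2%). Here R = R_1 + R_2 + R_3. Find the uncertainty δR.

115 Ω

Sums and differences: (δR)² = Σ (cᵢ δxᵢ)².
  (δR_1)² = 1510;  (δR_2)² = 351;  (δR_3)² = 11300
δR = √(13200) = 115 Ω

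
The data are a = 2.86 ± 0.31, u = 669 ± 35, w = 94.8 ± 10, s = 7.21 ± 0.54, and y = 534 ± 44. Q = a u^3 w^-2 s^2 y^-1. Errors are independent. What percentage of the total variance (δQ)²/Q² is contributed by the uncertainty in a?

(δQ/Q)² = (1·δa/a)² + (3·δu/u)² + (-2·δw/w)² + (2·δs/s)² + (-1·δy/y)²
  a term: (1×0.108)² = 0.0117
  u term: (3×0.0523)² = 0.0246
  w term: (-2×0.105)² = 0.0445
  s term: (2×0.0749)² = 0.0224
  y term: (-1×0.0824)² = 0.00679
Total = 0.110. Share from a = 0.0117/0.110 = 0.107.

10.7%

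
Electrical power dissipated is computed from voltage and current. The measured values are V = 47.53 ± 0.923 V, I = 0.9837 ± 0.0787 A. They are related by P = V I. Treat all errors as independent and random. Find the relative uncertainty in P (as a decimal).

0.0823

P is a product of powers, so relative uncertainties combine in quadrature:
  (1·δV/V)² = (1×0.0194)² = 0.000377;  (1·δI/I)² = (1×0.0800)² = 0.00640
δP/P = √(0.00678) = 0.0823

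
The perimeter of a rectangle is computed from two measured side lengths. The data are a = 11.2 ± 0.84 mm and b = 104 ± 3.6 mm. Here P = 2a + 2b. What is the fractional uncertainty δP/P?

For a sum/difference, combine absolute errors in quadrature:
  (2·δa)² = 2.82;  (2·δb)² = 51.8
δP = √(54.7) = 7.39 mm
P = 230 mm, so δP/P = 7.39/230 = 0.0321.

0.0321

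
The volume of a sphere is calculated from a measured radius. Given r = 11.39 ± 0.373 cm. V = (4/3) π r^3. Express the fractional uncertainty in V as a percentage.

9.82%

V ∝ r^3, so δV/V = |3| · δr/r = 3 × 0.0327 = 0.0982.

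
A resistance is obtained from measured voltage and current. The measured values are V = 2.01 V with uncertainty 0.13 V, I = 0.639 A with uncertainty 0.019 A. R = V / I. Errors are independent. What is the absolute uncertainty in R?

0.224 Ω

For a monomial R ∝ V, I^-1, fractional errors add in quadrature:
  (1·δV/V)² = (1×0.0647)² = 0.00418;  (-1·δI/I)² = (-1×0.0297)² = 0.000884
δR/R = √(0.00507) = 0.0712
R = 3.15 Ω, so δR = 0.0712 × 3.15 = 0.224 Ω.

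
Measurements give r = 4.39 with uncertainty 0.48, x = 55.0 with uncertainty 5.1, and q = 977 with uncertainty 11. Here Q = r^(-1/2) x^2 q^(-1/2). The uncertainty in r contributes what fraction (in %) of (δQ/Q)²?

7.99%

(δQ/Q)² = (−½·δr/r)² + (2·δx/x)² + (−½·δq/q)²
  r term: (-0.5×0.109)² = 0.00299
  x term: (2×0.0927)² = 0.0344
  q term: (-0.5×0.0113)² = 3.17e-05
Total = 0.0374. Share from r = 0.00299/0.0374 = 0.0799.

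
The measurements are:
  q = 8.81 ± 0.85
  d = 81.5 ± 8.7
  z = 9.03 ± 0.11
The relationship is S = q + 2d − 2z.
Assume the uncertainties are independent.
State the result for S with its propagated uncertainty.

154 ± 17.4

Absolute uncertainties add in quadrature for a linear combination:
  (δq)² = 0.722;  (2·δd)² = 303;  (2·δz)² = 0.0484
δS = √(304) = 17.4
S = 154.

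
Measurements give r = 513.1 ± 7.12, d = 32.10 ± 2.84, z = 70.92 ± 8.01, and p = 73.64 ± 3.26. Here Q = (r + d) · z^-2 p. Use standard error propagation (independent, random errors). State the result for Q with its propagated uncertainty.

7.982 ± 1.84

Let u = r + d = 545.2. δu = √(δr² + δd²) = √(50.7 + 8.07) = 7.67, so δu/u = 0.0141.
Q is then a monomial in u, z, p:
δQ/Q = √((δu/u)² + (-2·δz/z)² + (1·δp/p)²) = √(0.000198 + 0.0510 + 0.00196) = 0.231
Q = 7.982, so δQ = 0.231 × 7.982 = 1.84.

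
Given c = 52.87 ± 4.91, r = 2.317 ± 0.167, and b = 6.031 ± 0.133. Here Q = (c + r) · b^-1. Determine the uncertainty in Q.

0.839

Let u = c + r = 55.19. δu = √(δc² + δr²) = √(24.1 + 0.0279) = 4.91, so δu/u = 0.0890.
Q is then a monomial in u, b:
δQ/Q = √((δu/u)² + (-1·δb/b)²) = √(0.00792 + 0.000486) = 0.0917
Q = 9.151, so δQ = 0.0917 × 9.151 = 0.839.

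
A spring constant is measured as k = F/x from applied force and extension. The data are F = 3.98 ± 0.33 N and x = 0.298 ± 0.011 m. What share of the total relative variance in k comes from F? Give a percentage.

83.5%

(δk/k)² = (1·δF/F)² + (-1·δx/x)²
  F term: (1×0.0829)² = 0.00687
  x term: (-1×0.0369)² = 0.00136
Total = 0.00824. Share from F = 0.00687/0.00824 = 0.835.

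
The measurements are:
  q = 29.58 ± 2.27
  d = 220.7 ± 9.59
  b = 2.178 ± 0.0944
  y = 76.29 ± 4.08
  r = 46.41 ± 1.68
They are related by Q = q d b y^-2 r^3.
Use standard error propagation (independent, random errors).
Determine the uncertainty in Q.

Relative error in a monomial: (δQ/Q)² = Σ (nᵢ · δxᵢ/xᵢ)².
  (1·δq/q)² = (1×0.0767)² = 0.00589;  (1·δd/d)² = (1×0.0435)² = 0.00189;  (1·δb/b)² = (1×0.0433)² = 0.00188;  (-2·δy/y)² = (-2×0.0535)² = 0.0114;  (3·δr/r)² = (3×0.0362)² = 0.0118
δQ/Q = √(0.0329) = 0.181
Q = 244200, so δQ = 0.181 × 244200 = 44300.

44300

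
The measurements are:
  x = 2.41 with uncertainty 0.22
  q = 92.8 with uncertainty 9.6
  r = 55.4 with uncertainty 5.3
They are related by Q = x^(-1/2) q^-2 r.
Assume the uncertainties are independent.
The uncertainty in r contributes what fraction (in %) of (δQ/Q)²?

16.9%

(δQ/Q)² = (−½·δx/x)² + (-2·δq/q)² + (1·δr/r)²
  x term: (-0.5×0.0913)² = 0.00208
  q term: (-2×0.103)² = 0.0428
  r term: (1×0.0957)² = 0.00915
Total = 0.0540. Share from r = 0.00915/0.0540 = 0.169.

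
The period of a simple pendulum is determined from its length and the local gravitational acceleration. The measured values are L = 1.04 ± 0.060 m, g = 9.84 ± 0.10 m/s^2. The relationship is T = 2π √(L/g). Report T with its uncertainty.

Relative error in a monomial: (δT/T)² = Σ (nᵢ · δxᵢ/xᵢ)².
  (½·δL/L)² = (0.5×0.0577)² = 0.000832;  (−½·δg/g)² = (-0.5×0.0102)² = 2.58e-05
δT/T = √(0.000858) = 0.0293
T = 2.04 s, so δT = 0.0293 × 2.04 = 0.0598 s.

2.04 ± 0.0598 s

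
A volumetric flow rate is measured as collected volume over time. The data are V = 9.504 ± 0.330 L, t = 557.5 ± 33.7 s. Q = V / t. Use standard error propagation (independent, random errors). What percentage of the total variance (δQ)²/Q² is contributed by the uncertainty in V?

24.8%

(δQ/Q)² = (1·δV/V)² + (-1·δt/t)²
  V term: (1×0.0347)² = 0.00121
  t term: (-1×0.0604)² = 0.00365
Total = 0.00486. Share from V = 0.00121/0.00486 = 0.248.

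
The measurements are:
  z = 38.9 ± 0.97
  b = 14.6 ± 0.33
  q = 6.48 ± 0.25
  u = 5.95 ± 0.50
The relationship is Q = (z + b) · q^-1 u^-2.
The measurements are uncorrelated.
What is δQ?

Let w = z + b = 53.5. δw = √(δz² + δb²) = √(0.941 + 0.109) = 1.02, so δw/w = 0.0192.
Q is then a monomial in w, q, u:
δQ/Q = √((δw/w)² + (-1·δq/q)² + (-2·δu/u)²) = √(0.000367 + 0.00149 + 0.0282) = 0.173
Q = 0.233, so δQ = 0.173 × 0.233 = 0.0405.

0.0405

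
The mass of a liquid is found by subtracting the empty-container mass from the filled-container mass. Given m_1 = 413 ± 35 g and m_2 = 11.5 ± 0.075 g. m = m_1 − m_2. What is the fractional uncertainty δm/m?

Sums and differences: (δm)² = Σ (cᵢ δxᵢ)².
  (δm_1)² = 1220;  (δm_2)² = 0.00562
δm = √(1230) = 35.0 g
m = 402 g, so δm/m = 35.0/402 = 0.0872.

0.0872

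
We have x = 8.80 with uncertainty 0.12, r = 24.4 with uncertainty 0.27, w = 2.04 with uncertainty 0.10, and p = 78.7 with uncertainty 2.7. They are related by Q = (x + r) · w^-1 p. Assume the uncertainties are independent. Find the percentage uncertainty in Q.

Let u = x + r = 33.2. δu = √(δx² + δr²) = √(0.0144 + 0.0729) = 0.295, so δu/u = 0.00890.
Q is then a monomial in u, w, p:
δQ/Q = √((δu/u)² + (-1·δw/w)² + (1·δp/p)²) = √(7.92e-05 + 0.00240 + 0.00118) = 0.0605

6.05%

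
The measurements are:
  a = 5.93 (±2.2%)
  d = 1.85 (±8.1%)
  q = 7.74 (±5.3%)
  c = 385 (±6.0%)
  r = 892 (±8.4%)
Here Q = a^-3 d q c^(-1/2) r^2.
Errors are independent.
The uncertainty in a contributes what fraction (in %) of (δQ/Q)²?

(δQ/Q)² = (-3·δa/a)² + (1·δd/d)² + (1·δq/q)² + (−½·δc/c)² + (2·δr/r)²
  a term: (-3×0.0220)² = 0.00436
  d term: (1×0.0810)² = 0.00656
  q term: (1×0.0530)² = 0.00281
  c term: (-0.5×0.0600)² = 0.000900
  r term: (2×0.0840)² = 0.0282
Total = 0.0429. Share from a = 0.00436/0.0429 = 0.102.

10.2%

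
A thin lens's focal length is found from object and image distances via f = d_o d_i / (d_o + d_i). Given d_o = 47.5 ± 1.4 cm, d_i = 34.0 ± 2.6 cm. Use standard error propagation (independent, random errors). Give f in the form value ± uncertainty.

19.8 ± 0.916 cm

∂f/∂d_o = (d_i/(d_o+d_i))² = 0.174;  ∂f/∂d_i = (d_o/(d_o+d_i))² = 0.340
δf = √((∂f/∂d_o · δd_o)² + (∂f/∂d_i · δd_i)²) = √(0.0594 + 0.780) = 0.916 cm
f = 19.8 cm.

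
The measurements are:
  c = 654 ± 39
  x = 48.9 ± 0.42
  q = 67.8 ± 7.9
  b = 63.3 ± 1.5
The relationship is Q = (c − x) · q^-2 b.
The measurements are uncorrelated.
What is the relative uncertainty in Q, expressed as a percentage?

24.3%

Let u = c − x = 605. δu = √(δc² + δx²) = √(1520 + 0.176) = 39.0, so δu/u = 0.0645.
Q is then a monomial in u, q, b:
δQ/Q = √((δu/u)² + (-2·δq/q)² + (1·δb/b)²) = √(0.00415 + 0.0543 + 0.000562) = 0.243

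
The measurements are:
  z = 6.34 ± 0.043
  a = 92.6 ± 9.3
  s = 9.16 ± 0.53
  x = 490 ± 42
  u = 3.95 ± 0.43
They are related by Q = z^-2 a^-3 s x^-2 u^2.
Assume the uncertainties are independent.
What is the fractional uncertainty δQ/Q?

Each factor contributes (exponent × relative error)² to (δQ/Q)²:
  (-2·δz/z)² = (-2×0.00678)² = 0.000184;  (-3·δa/a)² = (-3×0.100)² = 0.0908;  (1·δs/s)² = (1×0.0579)² = 0.00335;  (-2·δx/x)² = (-2×0.0857)² = 0.0294;  (2·δu/u)² = (2×0.109)² = 0.0474
δQ/Q = √(0.171) = 0.414

0.414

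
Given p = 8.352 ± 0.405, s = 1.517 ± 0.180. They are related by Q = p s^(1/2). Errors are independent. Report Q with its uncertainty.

Products/powers → add relative errors in quadrature, weighted by exponent:
  (1·δp/p)² = (1×0.0485)² = 0.00235;  (½·δs/s)² = (0.5×0.119)² = 0.00352
δQ/Q = √(0.00587) = 0.0766
Q = 10.29, so δQ = 0.0766 × 10.29 = 0.788.

10.29 ± 0.788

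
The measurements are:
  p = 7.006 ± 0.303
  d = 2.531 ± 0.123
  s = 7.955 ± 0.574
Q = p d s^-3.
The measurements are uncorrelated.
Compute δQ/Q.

0.226

For a monomial Q ∝ p, d, s^-3, fractional errors add in quadrature:
  (1·δp/p)² = (1×0.0432)² = 0.00187;  (1·δd/d)² = (1×0.0486)² = 0.00236;  (-3·δs/s)² = (-3×0.0722)² = 0.0469
δQ/Q = √(0.0511) = 0.226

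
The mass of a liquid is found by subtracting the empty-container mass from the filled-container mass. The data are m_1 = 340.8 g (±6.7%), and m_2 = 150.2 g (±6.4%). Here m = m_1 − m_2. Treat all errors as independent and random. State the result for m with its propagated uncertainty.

190.6 ± 24.8 g

Absolute uncertainties add in quadrature for a linear combination:
  (δm_1)² = 521;  (δm_2)² = 92.4
δm = √(614) = 24.8 g
m = 190.6 g.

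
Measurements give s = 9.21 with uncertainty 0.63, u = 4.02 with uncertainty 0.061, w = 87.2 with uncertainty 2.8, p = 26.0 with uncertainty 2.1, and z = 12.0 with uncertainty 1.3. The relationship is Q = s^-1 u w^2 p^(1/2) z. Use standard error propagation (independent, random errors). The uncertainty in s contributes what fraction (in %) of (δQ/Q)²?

20.9%

(δQ/Q)² = (-1·δs/s)² + (1·δu/u)² + (2·δw/w)² + (½·δp/p)² + (1·δz/z)²
  s term: (-1×0.0684)² = 0.00468
  u term: (1×0.0152)² = 0.000230
  w term: (2×0.0321)² = 0.00412
  p term: (0.5×0.0808)² = 0.00163
  z term: (1×0.108)² = 0.0117
Total = 0.0224. Share from s = 0.00468/0.0224 = 0.209.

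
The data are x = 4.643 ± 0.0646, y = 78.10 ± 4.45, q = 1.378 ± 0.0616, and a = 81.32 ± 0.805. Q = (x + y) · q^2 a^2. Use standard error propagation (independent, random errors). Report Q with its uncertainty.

(1.039 ± 0.110) × 10^6

Let u = x + y = 82.74. δu = √(δx² + δy²) = √(0.00417 + 19.8) = 4.45, so δu/u = 0.0538.
Q is then a monomial in u, q, a:
δQ/Q = √((δu/u)² + (2·δq/q)² + (2·δa/a)²) = √(0.00289 + 0.00799 + 0.000392) = 0.106
Q = 1.039e+06, so δQ = 0.106 × 1.039e+06 = 1.1e+05.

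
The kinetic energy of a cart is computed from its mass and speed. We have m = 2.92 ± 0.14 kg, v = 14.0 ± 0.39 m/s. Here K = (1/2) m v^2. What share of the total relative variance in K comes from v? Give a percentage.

(δK/K)² = (1·δm/m)² + (2·δv/v)²
  m term: (1×0.0479)² = 0.00230
  v term: (2×0.0279)² = 0.00310
Total = 0.00540. Share from v = 0.00310/0.00540 = 0.575.

57.5%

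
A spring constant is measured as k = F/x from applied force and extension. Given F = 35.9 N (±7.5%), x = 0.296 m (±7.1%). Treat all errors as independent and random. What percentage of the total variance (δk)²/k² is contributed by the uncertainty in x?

(δk/k)² = (1·δF/F)² + (-1·δx/x)²
  F term: (1×0.0750)² = 0.00562
  x term: (-1×0.0710)² = 0.00504
Total = 0.0107. Share from x = 0.00504/0.0107 = 0.473.

47.3%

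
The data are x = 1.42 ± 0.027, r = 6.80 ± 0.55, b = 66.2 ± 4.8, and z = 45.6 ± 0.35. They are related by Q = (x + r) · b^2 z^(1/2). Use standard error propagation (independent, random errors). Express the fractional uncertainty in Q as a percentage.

Let u = x + r = 8.22. δu = √(δx² + δr²) = √(0.000729 + 0.303) = 0.551, so δu/u = 0.0670.
Q is then a monomial in u, b, z:
δQ/Q = √((δu/u)² + (2·δb/b)² + (½·δz/z)²) = √(0.00449 + 0.0210 + 1.47e-05) = 0.160

16.0%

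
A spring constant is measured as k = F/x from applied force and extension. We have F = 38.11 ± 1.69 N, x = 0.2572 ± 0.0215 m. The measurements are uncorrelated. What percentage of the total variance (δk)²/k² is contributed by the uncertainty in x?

78.0%

(δk/k)² = (1·δF/F)² + (-1·δx/x)²
  F term: (1×0.0443)² = 0.00197
  x term: (-1×0.0836)² = 0.00699
Total = 0.00895. Share from x = 0.00699/0.00895 = 0.780.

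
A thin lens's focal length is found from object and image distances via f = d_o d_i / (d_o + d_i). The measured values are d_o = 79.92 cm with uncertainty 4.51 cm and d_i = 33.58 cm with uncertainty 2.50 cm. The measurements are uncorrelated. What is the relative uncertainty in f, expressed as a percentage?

∂f/∂d_o = (d_i/(d_o+d_i))² = 0.0875;  ∂f/∂d_i = (d_o/(d_o+d_i))² = 0.496
δf = √((∂f/∂d_o · δd_o)² + (∂f/∂d_i · δd_i)²) = √(0.156 + 1.54) = 1.30 cm
f = 23.65 cm, so δf/f = 1.30/23.65 = 0.0550.

5.50%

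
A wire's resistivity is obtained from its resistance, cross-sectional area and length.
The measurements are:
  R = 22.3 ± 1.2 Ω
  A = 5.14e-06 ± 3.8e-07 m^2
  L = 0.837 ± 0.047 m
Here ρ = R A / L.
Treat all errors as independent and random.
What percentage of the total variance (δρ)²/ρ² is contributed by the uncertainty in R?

(δρ/ρ)² = (1·δR/R)² + (1·δA/A)² + (-1·δL/L)²
  R term: (1×0.0538)² = 0.00290
  A term: (1×0.0739)² = 0.00547
  L term: (-1×0.0562)² = 0.00315
Total = 0.0115. Share from R = 0.00290/0.0115 = 0.251.

25.1%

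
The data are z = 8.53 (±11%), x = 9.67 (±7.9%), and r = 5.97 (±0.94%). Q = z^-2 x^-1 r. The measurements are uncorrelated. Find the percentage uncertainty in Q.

23.4%

Each factor contributes (exponent × relative error)² to (δQ/Q)²:
  (-2·δz/z)² = (-2×0.110)² = 0.0484;  (-1·δx/x)² = (-1×0.0790)² = 0.00624;  (1·δr/r)² = (1×0.00940)² = 8.84e-05
δQ/Q = √(0.0547) = 0.234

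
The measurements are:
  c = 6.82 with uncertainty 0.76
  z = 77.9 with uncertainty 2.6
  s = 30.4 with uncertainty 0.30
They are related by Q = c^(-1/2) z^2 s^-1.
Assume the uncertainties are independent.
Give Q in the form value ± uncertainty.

Q is a product of powers, so relative uncertainties combine in quadrature:
  (−½·δc/c)² = (-0.5×0.111)² = 0.00310;  (2·δz/z)² = (2×0.0334)² = 0.00446;  (-1·δs/s)² = (-1×0.00987)² = 9.74e-05
δQ/Q = √(0.00766) = 0.0875
Q = 76.4, so δQ = 0.0875 × 76.4 = 6.69.

76.4 ± 6.69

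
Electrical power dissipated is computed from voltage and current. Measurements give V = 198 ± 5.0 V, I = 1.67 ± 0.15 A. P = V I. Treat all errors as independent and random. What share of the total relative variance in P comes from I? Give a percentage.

(δP/P)² = (1·δV/V)² + (1·δI/I)²
  V term: (1×0.0253)² = 0.000638
  I term: (1×0.0898)² = 0.00807
Total = 0.00871. Share from I = 0.00807/0.00871 = 0.927.

92.7%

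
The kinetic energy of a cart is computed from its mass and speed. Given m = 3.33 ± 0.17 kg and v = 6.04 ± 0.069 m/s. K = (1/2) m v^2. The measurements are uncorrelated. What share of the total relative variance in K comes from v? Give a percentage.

16.7%

(δK/K)² = (1·δm/m)² + (2·δv/v)²
  m term: (1×0.0511)² = 0.00261
  v term: (2×0.0114)² = 0.000522
Total = 0.00313. Share from v = 0.000522/0.00313 = 0.167.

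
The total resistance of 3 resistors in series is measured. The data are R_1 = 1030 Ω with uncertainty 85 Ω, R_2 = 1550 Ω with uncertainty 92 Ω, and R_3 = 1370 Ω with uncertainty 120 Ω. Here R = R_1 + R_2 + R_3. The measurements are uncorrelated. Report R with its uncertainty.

R is a linear combination, so absolute uncertainties add in quadrature:
  (δR_1)² = 7220;  (δR_2)² = 8460;  (δR_3)² = 14400
δR = √(30100) = 173 Ω
R = 3950 Ω.

3950 ± 173 Ω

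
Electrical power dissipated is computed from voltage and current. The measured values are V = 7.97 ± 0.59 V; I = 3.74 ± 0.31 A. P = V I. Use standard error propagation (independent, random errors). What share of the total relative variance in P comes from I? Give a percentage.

(δP/P)² = (1·δV/V)² + (1·δI/I)²
  V term: (1×0.0740)² = 0.00548
  I term: (1×0.0829)² = 0.00687
Total = 0.0124. Share from I = 0.00687/0.0124 = 0.556.

55.6%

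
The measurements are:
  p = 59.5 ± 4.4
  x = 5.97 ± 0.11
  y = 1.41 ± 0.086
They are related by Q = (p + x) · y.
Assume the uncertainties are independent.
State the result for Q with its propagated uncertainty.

92.3 ± 8.38

Let u = p + x = 65.5. δu = √(δp² + δx²) = √(19.4 + 0.0121) = 4.40, so δu/u = 0.0672.
Q is then a monomial in u, y:
δQ/Q = √((δu/u)² + (1·δy/y)²) = √(0.00452 + 0.00372) = 0.0908
Q = 92.3, so δQ = 0.0908 × 92.3 = 8.38.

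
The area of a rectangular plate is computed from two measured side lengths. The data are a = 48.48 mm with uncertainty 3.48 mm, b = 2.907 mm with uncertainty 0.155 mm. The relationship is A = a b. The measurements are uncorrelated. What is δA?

12.6 mm^2

Each factor contributes (exponent × relative error)² to (δA/A)²:
  (1·δa/a)² = (1×0.0718)² = 0.00515;  (1·δb/b)² = (1×0.0533)² = 0.00284
δA/A = √(0.00800) = 0.0894
A = 140.9 mm^2, so δA = 0.0894 × 140.9 = 12.6 mm^2.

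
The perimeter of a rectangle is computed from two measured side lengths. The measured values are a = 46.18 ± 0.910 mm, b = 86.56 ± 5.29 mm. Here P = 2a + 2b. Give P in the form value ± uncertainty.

265.5 ± 10.7 mm

Absolute uncertainties add in quadrature for a linear combination:
  (2·δa)² = 3.31;  (2·δb)² = 112
δP = √(115) = 10.7 mm
P = 265.5 mm.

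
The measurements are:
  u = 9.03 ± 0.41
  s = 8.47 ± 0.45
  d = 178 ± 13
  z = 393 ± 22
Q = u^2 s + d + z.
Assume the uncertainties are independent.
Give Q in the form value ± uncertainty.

1260 ± 77.0

Let p = u^2·s = 691. δp/p = √((2·δu/u)² + (1·δs/s)²) = √(0.00825 + 0.00282) = 0.105, so δp = 72.7.
Q = p + d + z: δQ = √(δp² + δd² + δz²) = √(5280 + 169 + 484) = 77.0
Q = 1260.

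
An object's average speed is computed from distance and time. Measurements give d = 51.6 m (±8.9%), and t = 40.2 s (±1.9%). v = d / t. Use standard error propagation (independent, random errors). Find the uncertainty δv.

Since v is a product/quotient, work with relative uncertainties:
  (1·δd/d)² = (1×0.0890)² = 0.00792;  (-1·δt/t)² = (-1×0.0190)² = 0.000361
δv/v = √(0.00828) = 0.0910
v = 1.28 m/s, so δv = 0.0910 × 1.28 = 0.117 m/s.

0.117 m/s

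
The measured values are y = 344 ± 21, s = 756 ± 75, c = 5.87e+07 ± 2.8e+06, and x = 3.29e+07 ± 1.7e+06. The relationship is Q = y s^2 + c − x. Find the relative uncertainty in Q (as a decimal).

Let p = y·s^2 = 1.97e+08. δp/p = √((1·δy/y)² + (2·δs/s)²) = √(0.00373 + 0.0394) = 0.208, so δp = 4.08e+07.
Q = p + c − x: δQ = √(δp² + δc² + δx²) = √(1.67e+15 + 7.84e+12 + 2.89e+12) = 4.09e+07
Q = 2.22e+08, so δQ/Q = 4.09e+07/2.22e+08 = 0.184.

0.184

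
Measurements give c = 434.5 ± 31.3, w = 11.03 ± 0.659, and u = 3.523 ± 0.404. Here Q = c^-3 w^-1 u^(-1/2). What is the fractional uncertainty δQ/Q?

Products/powers → add relative errors in quadrature, weighted by exponent:
  (-3·δc/c)² = (-3×0.0720)² = 0.0467;  (-1·δw/w)² = (-1×0.0597)² = 0.00357;  (−½·δu/u)² = (-0.5×0.115)² = 0.00329
δQ/Q = √(0.0536) = 0.231

0.231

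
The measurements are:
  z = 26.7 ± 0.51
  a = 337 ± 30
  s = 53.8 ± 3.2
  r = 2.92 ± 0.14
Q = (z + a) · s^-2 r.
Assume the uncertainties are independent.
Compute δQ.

Let u = z + a = 364. δu = √(δz² + δa²) = √(0.260 + 900) = 30.0, so δu/u = 0.0825.
Q is then a monomial in u, s, r:
δQ/Q = √((δu/u)² + (-2·δs/s)² + (1·δr/r)²) = √(0.00681 + 0.0142 + 0.00230) = 0.152
Q = 0.367, so δQ = 0.152 × 0.367 = 0.0560.

0.0560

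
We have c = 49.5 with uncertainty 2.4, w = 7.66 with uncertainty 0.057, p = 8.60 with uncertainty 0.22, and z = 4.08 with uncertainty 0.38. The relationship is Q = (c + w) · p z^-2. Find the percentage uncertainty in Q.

Let u = c + w = 57.2. δu = √(δc² + δw²) = √(5.76 + 0.00325) = 2.40, so δu/u = 0.0420.
Q is then a monomial in u, p, z:
δQ/Q = √((δu/u)² + (1·δp/p)² + (-2·δz/z)²) = √(0.00176 + 0.000654 + 0.0347) = 0.193

19.3%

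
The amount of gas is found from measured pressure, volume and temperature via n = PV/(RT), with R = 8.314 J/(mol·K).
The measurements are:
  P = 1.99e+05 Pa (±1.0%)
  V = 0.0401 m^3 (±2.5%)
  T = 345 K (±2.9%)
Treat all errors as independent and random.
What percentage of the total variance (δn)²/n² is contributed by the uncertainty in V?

39.9%

(δn/n)² = (1·δP/P)² + (1·δV/V)² + (-1·δT/T)²
  P term: (1×0.0100)² = 0.000100
  V term: (1×0.0250)² = 0.000625
  T term: (-1×0.0290)² = 0.000841
Total = 0.00157. Share from V = 0.000625/0.00157 = 0.399.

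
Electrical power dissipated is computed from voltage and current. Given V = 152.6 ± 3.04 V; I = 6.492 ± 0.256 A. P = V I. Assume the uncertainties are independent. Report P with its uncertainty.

Each factor contributes (exponent × relative error)² to (δP/P)²:
  (1·δV/V)² = (1×0.0199)² = 0.000397;  (1·δI/I)² = (1×0.0394)² = 0.00155
δP/P = √(0.00195) = 0.0442
P = 990.7 W, so δP = 0.0442 × 990.7 = 43.8 W.

990.7 ± 43.8 W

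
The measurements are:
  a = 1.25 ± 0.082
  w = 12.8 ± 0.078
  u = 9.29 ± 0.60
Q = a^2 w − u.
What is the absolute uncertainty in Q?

2.69

Let p = a^2·w = 20.0. δp/p = √((2·δa/a)² + (1·δw/w)²) = √(0.0172 + 3.71e-05) = 0.131, so δp = 2.63.
Q = p − u: δQ = √(δp² + δu²) = √(6.90 + 0.360) = 2.69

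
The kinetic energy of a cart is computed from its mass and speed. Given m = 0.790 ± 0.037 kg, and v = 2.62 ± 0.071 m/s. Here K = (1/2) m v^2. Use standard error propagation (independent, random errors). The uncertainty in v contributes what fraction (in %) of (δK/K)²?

57.2%

(δK/K)² = (1·δm/m)² + (2·δv/v)²
  m term: (1×0.0468)² = 0.00219
  v term: (2×0.0271)² = 0.00294
Total = 0.00513. Share from v = 0.00294/0.00513 = 0.572.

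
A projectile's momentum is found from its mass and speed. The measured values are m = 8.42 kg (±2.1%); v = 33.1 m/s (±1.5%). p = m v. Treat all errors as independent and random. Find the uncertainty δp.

7.19 kg·m/s

Since p is a product/quotient, work with relative uncertainties:
  (1·δm/m)² = (1×0.0210)² = 0.000441;  (1·δv/v)² = (1×0.0150)² = 0.000225
δp/p = √(0.000666) = 0.0258
p = 279 kg·m/s, so δp = 0.0258 × 279 = 7.19 kg·m/s.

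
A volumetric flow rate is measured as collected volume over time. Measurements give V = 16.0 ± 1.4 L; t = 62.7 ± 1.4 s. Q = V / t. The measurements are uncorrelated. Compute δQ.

Each factor contributes (exponent × relative error)² to (δQ/Q)²:
  (1·δV/V)² = (1×0.0875)² = 0.00766;  (-1·δt/t)² = (-1×0.0223)² = 0.000499
δQ/Q = √(0.00815) = 0.0903
Q = 0.255 L/s, so δQ = 0.0903 × 0.255 = 0.0230 L/s.

0.0230 L/s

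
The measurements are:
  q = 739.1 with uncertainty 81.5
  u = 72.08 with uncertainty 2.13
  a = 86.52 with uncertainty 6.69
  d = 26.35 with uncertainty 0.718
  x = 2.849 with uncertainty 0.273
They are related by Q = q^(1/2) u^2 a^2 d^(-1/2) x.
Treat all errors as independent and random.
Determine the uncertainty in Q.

Relative error in a monomial: (δQ/Q)² = Σ (nᵢ · δxᵢ/xᵢ)².
  (½·δq/q)² = (0.5×0.110)² = 0.00304;  (2·δu/u)² = (2×0.0296)² = 0.00349;  (2·δa/a)² = (2×0.0773)² = 0.0239;  (−½·δd/d)² = (-0.5×0.0272)² = 0.000186;  (1·δx/x)² = (1×0.0958)² = 0.00918
δQ/Q = √(0.0398) = 0.200
Q = 5.868e+08, so δQ = 0.200 × 5.868e+08 = 1.17e+08.

1.17e+08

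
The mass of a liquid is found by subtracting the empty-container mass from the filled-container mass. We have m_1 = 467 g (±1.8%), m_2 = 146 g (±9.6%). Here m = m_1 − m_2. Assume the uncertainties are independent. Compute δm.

For a sum/difference, combine absolute errors in quadrature:
  (δm_1)² = 70.7;  (δm_2)² = 196
δm = √(267) = 16.3 g

16.3 g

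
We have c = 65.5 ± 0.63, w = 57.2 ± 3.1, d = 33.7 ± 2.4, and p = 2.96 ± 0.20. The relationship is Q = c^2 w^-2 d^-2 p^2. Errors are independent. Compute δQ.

Relative error in a monomial: (δQ/Q)² = Σ (nᵢ · δxᵢ/xᵢ)².
  (2·δc/c)² = (2×0.00962)² = 0.000370;  (-2·δw/w)² = (-2×0.0542)² = 0.0117;  (-2·δd/d)² = (-2×0.0712)² = 0.0203;  (2·δp/p)² = (2×0.0676)² = 0.0183
δQ/Q = √(0.0507) = 0.225
Q = 0.0101, so δQ = 0.225 × 0.0101 = 0.00228.

0.00228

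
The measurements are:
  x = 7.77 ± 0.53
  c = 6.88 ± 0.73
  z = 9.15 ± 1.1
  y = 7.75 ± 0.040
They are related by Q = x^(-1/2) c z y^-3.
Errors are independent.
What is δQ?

0.00799

Since Q is a product/quotient, work with relative uncertainties:
  (−½·δx/x)² = (-0.5×0.0682)² = 0.00116;  (1·δc/c)² = (1×0.106)² = 0.0113;  (1·δz/z)² = (1×0.120)² = 0.0145;  (-3·δy/y)² = (-3×0.00516)² = 0.000240
δQ/Q = √(0.0271) = 0.165
Q = 0.0485, so δQ = 0.165 × 0.0485 = 0.00799.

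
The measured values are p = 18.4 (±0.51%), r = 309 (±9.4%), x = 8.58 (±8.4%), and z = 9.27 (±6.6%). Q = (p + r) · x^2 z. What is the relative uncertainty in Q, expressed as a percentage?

20.1%

Let u = p + r = 327. δu = √(δp² + δr²) = √(0.00881 + 844) = 29.0, so δu/u = 0.0887.
Q is then a monomial in u, x, z:
δQ/Q = √((δu/u)² + (2·δx/x)² + (1·δz/z)²) = √(0.00787 + 0.0282 + 0.00436) = 0.201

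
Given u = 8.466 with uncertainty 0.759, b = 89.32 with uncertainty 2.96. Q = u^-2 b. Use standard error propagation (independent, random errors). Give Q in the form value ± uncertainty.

For a monomial Q ∝ u^-2, b, fractional errors add in quadrature:
  (-2·δu/u)² = (-2×0.0897)² = 0.0322;  (1·δb/b)² = (1×0.0331)² = 0.00110
δQ/Q = √(0.0332) = 0.182
Q = 1.246, so δQ = 0.182 × 1.246 = 0.227.

1.246 ± 0.227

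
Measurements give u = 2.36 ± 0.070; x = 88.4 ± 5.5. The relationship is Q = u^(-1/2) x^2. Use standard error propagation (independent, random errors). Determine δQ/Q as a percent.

Since Q is a product/quotient, work with relative uncertainties:
  (−½·δu/u)² = (-0.5×0.0297)² = 0.000220;  (2·δx/x)² = (2×0.0622)² = 0.0155
δQ/Q = √(0.0157) = 0.125

12.5%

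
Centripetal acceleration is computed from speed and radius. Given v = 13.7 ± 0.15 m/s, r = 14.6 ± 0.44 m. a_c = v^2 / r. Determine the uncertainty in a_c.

Relative error in a monomial: (δa_c/a_c)² = Σ (nᵢ · δxᵢ/xᵢ)².
  (2·δv/v)² = (2×0.0109)² = 0.000480;  (-1·δr/r)² = (-1×0.0301)² = 0.000908
δa_c/a_c = √(0.00139) = 0.0373
a_c = 12.9 m/s^2, so δa_c = 0.0373 × 12.9 = 0.479 m/s^2.

0.479 m/s^2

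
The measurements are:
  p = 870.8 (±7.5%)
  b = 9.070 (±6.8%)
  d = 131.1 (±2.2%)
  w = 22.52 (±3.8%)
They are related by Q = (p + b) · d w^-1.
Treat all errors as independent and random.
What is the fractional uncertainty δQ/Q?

Let u = p + b = 879.9. δu = √(δp² + δb²) = √(4270 + 0.380) = 65.3, so δu/u = 0.0742.
Q is then a monomial in u, d, w:
δQ/Q = √((δu/u)² + (1·δd/d)² + (-1·δw/w)²) = √(0.00551 + 0.000484 + 0.00144) = 0.0862

0.0862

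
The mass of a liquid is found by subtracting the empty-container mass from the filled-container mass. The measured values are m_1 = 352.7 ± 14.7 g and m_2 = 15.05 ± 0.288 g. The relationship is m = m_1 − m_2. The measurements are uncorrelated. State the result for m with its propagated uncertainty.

Absolute uncertainties add in quadrature for a linear combination:
  (δm_1)² = 216;  (δm_2)² = 0.0829
δm = √(216) = 14.7 g
m = 337.6 g.

337.6 ± 14.7 g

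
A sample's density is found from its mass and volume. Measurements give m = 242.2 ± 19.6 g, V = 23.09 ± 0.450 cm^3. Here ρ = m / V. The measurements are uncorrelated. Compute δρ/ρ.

Relative error in a monomial: (δρ/ρ)² = Σ (nᵢ · δxᵢ/xᵢ)².
  (1·δm/m)² = (1×0.0809)² = 0.00655;  (-1·δV/V)² = (-1×0.0195)² = 0.000380
δρ/ρ = √(0.00693) = 0.0832

0.0832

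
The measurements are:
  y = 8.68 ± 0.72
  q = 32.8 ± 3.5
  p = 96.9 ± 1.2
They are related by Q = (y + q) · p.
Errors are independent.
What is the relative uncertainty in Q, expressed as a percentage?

8.70%

Let u = y + q = 41.5. δu = √(δy² + δq²) = √(0.518 + 12.2) = 3.57, so δu/u = 0.0861.
Q is then a monomial in u, p:
δQ/Q = √((δu/u)² + (1·δp/p)²) = √(0.00742 + 0.000153) = 0.0870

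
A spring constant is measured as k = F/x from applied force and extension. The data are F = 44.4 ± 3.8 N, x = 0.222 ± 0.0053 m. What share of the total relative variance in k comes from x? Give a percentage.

7.22%

(δk/k)² = (1·δF/F)² + (-1·δx/x)²
  F term: (1×0.0856)² = 0.00732
  x term: (-1×0.0239)² = 0.000570
Total = 0.00789. Share from x = 0.000570/0.00789 = 0.0722.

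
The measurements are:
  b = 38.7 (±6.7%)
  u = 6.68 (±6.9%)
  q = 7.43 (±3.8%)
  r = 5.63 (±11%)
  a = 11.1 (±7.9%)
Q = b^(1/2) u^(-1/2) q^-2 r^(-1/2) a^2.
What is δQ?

0.430

Q is a product of powers, so relative uncertainties combine in quadrature:
  (½·δb/b)² = (0.5×0.0670)² = 0.00112;  (−½·δu/u)² = (-0.5×0.0690)² = 0.00119;  (-2·δq/q)² = (-2×0.0380)² = 0.00578;  (−½·δr/r)² = (-0.5×0.110)² = 0.00302;  (2·δa/a)² = (2×0.0790)² = 0.0250
δQ/Q = √(0.0361) = 0.190
Q = 2.26, so δQ = 0.190 × 2.26 = 0.430.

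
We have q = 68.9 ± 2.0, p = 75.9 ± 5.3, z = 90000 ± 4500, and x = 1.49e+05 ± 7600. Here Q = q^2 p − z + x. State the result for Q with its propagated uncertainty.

Let w = q^2·p = 3.6e+05. δw/w = √((2·δq/q)² + (1·δp/p)²) = √(0.00337 + 0.00488) = 0.0908, so δw = 32700.
Q = w − z + x: δQ = √(δw² + δz² + δx²) = √(1.07e+09 + 2.02e+07 + 5.78e+07) = 33900
Q = 4.19e+05.

(4.19 ± 0.339) × 10^5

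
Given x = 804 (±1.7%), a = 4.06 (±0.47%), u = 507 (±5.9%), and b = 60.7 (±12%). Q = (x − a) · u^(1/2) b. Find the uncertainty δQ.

Let w = x − a = 800. δw = √(δx² + δa²) = √(187 + 0.000364) = 13.7, so δw/w = 0.0171.
Q is then a monomial in w, u, b:
δQ/Q = √((δw/w)² + (½·δu/u)² + (1·δb/b)²) = √(0.000292 + 0.000870 + 0.0144) = 0.125
Q = 1.09e+06, so δQ = 0.125 × 1.09e+06 = 1.36e+05.

1.36e+05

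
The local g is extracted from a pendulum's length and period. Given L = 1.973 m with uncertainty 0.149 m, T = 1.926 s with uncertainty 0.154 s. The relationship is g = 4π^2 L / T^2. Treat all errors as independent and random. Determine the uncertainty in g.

3.71 m/s^2

Each factor contributes (exponent × relative error)² to (δg/g)²:
  (1·δL/L)² = (1×0.0755)² = 0.00570;  (-2·δT/T)² = (-2×0.0800)² = 0.0256
δg/g = √(0.0313) = 0.177
g = 21.00 m/s^2, so δg = 0.177 × 21.00 = 3.71 m/s^2.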